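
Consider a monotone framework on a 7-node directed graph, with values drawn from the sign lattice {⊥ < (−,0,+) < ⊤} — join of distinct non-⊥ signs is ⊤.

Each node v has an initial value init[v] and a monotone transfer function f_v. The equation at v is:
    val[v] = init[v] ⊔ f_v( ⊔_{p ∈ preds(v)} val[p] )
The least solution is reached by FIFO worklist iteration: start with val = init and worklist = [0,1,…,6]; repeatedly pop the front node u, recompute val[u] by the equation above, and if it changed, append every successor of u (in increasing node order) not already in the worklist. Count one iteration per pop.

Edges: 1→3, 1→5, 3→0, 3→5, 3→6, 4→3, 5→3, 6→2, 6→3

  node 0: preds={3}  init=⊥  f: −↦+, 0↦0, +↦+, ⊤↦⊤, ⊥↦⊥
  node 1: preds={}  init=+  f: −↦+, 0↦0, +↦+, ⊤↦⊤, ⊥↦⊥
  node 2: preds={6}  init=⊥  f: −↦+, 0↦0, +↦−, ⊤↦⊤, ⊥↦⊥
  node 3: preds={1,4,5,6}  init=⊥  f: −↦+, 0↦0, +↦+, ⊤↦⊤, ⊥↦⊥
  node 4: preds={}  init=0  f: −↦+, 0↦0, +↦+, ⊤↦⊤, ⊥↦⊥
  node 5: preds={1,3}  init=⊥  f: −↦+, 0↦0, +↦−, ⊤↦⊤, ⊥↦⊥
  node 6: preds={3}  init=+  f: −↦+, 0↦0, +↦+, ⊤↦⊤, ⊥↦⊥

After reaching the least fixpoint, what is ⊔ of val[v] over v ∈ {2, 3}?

⊤

Trace (10 dequeues):
  [1] u=0 | in ⊥ | out ⊥ | ==
  [2] u=1 | in ⊥ | out + | ==
  [3] u=2 | in + | out − | prev ⊥ | push {}
  [4] u=3 | in ⊤ | out ⊤ | prev ⊥ | push {0}
  [5] u=4 | in ⊥ | out 0 | ==
  [6] u=5 | in ⊤ | out ⊤ | prev ⊥ | push {3}
  [7] u=6 | in ⊤ | out ⊤ | prev + | push {2}
  [8] u=0 | in ⊤ | out ⊤ | prev ⊥ | push {}
  [9] u=3 | in ⊤ | out ⊤ | ==
  [10] u=2 | in ⊤ | out ⊤ | prev − | push {}

Converged values:
  [0] ⊤
  [1] +
  [2] ⊤
  [3] ⊤
  [4] 0
  [5] ⊤
  [6] ⊤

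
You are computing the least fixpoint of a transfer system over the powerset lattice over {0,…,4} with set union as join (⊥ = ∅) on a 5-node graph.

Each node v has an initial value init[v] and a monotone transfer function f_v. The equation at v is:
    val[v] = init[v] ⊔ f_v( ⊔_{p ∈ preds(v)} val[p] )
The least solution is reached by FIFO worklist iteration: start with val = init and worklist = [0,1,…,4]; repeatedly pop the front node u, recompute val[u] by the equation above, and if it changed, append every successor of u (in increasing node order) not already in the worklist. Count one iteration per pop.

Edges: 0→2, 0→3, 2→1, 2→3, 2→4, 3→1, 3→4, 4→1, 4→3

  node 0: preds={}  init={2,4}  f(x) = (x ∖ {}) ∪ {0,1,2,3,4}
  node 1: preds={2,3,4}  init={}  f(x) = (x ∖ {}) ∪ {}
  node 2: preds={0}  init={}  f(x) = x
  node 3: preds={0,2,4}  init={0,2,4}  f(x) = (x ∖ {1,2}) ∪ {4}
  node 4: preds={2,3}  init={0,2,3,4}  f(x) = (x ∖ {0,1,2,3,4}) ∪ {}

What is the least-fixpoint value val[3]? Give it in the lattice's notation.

{0,2,3,4}

Worklist (6 pops):
  #1 pop 0: in={} → {0,1,2,3,4} (was {2,4}); enqueue []
  #2 pop 1: in={0,2,3,4} → {0,2,3,4} (was {}); enqueue []
  #3 pop 2: in={0,1,2,3,4} → {0,1,2,3,4} (was {}); enqueue [1]
  #4 pop 3: in={0,1,2,3,4} → {0,2,3,4} (was {0,2,4}); enqueue []
  #5 pop 4: in={0,1,2,3,4} → {0,2,3,4} (no change)
  #6 pop 1: in={0,1,2,3,4} → {0,1,2,3,4} (was {0,2,3,4}); enqueue []

Fixpoint:
  val[0] = {0,1,2,3,4}
  val[1] = {0,1,2,3,4}
  val[2] = {0,1,2,3,4}
  val[3] = {0,2,3,4}
  val[4] = {0,2,3,4}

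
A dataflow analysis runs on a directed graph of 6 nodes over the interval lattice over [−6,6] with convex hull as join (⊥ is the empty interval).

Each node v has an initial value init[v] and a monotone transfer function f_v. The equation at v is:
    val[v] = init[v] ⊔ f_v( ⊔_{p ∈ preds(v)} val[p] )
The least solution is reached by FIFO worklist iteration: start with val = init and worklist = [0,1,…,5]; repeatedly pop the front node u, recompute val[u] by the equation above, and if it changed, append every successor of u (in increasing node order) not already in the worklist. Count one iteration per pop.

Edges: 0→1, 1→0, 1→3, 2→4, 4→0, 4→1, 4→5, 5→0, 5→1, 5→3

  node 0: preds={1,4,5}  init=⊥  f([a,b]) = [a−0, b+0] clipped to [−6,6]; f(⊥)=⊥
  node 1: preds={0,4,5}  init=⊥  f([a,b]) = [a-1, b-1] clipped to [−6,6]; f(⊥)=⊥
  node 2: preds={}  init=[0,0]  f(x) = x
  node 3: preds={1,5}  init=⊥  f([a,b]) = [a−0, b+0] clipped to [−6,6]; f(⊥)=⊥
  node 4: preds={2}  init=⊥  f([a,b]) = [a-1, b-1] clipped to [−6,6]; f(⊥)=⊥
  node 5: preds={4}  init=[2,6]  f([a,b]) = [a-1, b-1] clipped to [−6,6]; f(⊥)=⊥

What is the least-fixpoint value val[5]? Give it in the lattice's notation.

Iteration log — 20 steps:
  step 1. node 0  ⊔preds=[2,6]  new=[2,6]  old=⊥  +wl: 
  step 2. node 1  ⊔preds=[2,6]  new=[1,5]  old=⊥  +wl: 0
  step 3. node 2  ⊔preds=⊥  new=[0,0]  stable
  step 4. node 3  ⊔preds=[1,6]  new=[1,6]  old=⊥  +wl: 
  step 5. node 4  ⊔preds=[0,0]  new=[-1,-1]  old=⊥  +wl: 1
  step 6. node 5  ⊔preds=[-1,-1]  new=[-2,6]  old=[2,6]  +wl: 3
  step 7. node 0  ⊔preds=[-2,6]  new=[-2,6]  old=[2,6]  +wl: 
  step 8. node 1  ⊔preds=[-2,6]  new=[-3,5]  old=[1,5]  +wl: 0
  step 9. node 3  ⊔preds=[-3,6]  new=[-3,6]  old=[1,6]  +wl: 
  step 10. node 0  ⊔preds=[-3,6]  new=[-3,6]  old=[-2,6]  +wl: 1
  step 11. node 1  ⊔preds=[-3,6]  new=[-4,5]  old=[-3,5]  +wl: 0,3
  step 12. node 0  ⊔preds=[-4,6]  new=[-4,6]  old=[-3,6]  +wl: 1
  step 13. node 3  ⊔preds=[-4,6]  new=[-4,6]  old=[-3,6]  +wl: 
  step 14. node 1  ⊔preds=[-4,6]  new=[-5,5]  old=[-4,5]  +wl: 0,3
  step 15. node 0  ⊔preds=[-5,6]  new=[-5,6]  old=[-4,6]  +wl: 1
  step 16. node 3  ⊔preds=[-5,6]  new=[-5,6]  old=[-4,6]  +wl: 
  step 17. node 1  ⊔preds=[-5,6]  new=[-6,5]  old=[-5,5]  +wl: 0,3
  step 18. node 0  ⊔preds=[-6,6]  new=[-6,6]  old=[-5,6]  +wl: 1
  step 19. node 3  ⊔preds=[-6,6]  new=[-6,6]  old=[-5,6]  +wl: 
  step 20. node 1  ⊔preds=[-6,6]  new=[-6,5]  stable

Least fixpoint reached:
  node 0: [-6,6]
  node 1: [-6,5]
  node 2: [0,0]
  node 3: [-6,6]
  node 4: [-1,-1]
  node 5: [-2,6]

[-2,6]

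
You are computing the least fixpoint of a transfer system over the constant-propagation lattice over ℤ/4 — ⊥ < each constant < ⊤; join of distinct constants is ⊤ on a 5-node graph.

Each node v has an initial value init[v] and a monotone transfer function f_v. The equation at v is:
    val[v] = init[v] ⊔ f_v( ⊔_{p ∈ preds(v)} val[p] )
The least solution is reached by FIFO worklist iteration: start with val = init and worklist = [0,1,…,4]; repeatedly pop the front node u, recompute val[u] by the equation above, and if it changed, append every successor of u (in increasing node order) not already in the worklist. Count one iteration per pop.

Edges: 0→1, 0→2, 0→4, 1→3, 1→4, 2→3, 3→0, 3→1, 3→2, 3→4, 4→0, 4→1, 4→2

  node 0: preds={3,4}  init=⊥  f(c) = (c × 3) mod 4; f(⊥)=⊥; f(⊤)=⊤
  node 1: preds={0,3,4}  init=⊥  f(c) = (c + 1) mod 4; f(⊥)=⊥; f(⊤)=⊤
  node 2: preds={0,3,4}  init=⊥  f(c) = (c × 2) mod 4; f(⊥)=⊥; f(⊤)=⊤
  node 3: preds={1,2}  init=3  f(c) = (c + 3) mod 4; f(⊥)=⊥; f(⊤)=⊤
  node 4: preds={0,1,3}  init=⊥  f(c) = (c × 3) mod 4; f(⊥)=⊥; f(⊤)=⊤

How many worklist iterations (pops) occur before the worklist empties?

Iteration log — 9 steps:
  step 1. node 0  ⊔preds=3  new=1  old=⊥  +wl: 
  step 2. node 1  ⊔preds=⊤  new=⊤  old=⊥  +wl: 
  step 3. node 2  ⊔preds=⊤  new=⊤  old=⊥  +wl: 
  step 4. node 3  ⊔preds=⊤  new=⊤  old=3  +wl: 0,1,2
  step 5. node 4  ⊔preds=⊤  new=⊤  old=⊥  +wl: 
  step 6. node 0  ⊔preds=⊤  new=⊤  old=1  +wl: 4
  step 7. node 1  ⊔preds=⊤  new=⊤  stable
  step 8. node 2  ⊔preds=⊤  new=⊤  stable
  step 9. node 4  ⊔preds=⊤  new=⊤  stable

Least fixpoint reached:
  node 0: ⊤
  node 1: ⊤
  node 2: ⊤
  node 3: ⊤
  node 4: ⊤

9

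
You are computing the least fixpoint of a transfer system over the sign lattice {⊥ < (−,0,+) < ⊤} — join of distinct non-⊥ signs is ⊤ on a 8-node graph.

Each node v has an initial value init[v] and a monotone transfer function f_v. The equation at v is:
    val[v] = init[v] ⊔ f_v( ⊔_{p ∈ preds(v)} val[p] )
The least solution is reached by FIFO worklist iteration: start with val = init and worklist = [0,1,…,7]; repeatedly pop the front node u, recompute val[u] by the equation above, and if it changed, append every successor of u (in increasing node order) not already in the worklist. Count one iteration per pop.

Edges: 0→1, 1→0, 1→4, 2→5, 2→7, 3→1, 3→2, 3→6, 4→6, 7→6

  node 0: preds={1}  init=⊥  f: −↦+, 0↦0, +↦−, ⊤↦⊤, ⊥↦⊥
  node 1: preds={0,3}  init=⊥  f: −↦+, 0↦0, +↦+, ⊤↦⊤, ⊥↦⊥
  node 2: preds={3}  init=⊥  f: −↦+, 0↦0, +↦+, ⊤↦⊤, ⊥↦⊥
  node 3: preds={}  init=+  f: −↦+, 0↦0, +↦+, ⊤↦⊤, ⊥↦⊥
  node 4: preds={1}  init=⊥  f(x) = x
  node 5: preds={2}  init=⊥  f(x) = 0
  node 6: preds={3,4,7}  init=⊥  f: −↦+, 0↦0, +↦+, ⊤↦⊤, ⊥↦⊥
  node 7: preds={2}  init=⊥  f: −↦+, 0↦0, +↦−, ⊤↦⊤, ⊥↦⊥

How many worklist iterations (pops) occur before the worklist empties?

Iteration log — 15 steps:
  step 1. node 0  ⊔preds=⊥  new=⊥  stable
  step 2. node 1  ⊔preds=+  new=+  old=⊥  +wl: 0
  step 3. node 2  ⊔preds=+  new=+  old=⊥  +wl: 
  step 4. node 3  ⊔preds=⊥  new=+  stable
  step 5. node 4  ⊔preds=+  new=+  old=⊥  +wl: 
  step 6. node 5  ⊔preds=+  new=0  old=⊥  +wl: 
  step 7. node 6  ⊔preds=+  new=+  old=⊥  +wl: 
  step 8. node 7  ⊔preds=+  new=−  old=⊥  +wl: 6
  step 9. node 0  ⊔preds=+  new=−  old=⊥  +wl: 1
  step 10. node 6  ⊔preds=⊤  new=⊤  old=+  +wl: 
  step 11. node 1  ⊔preds=⊤  new=⊤  old=+  +wl: 0,4
  step 12. node 0  ⊔preds=⊤  new=⊤  old=−  +wl: 1
  step 13. node 4  ⊔preds=⊤  new=⊤  old=+  +wl: 6
  step 14. node 1  ⊔preds=⊤  new=⊤  stable
  step 15. node 6  ⊔preds=⊤  new=⊤  stable

Least fixpoint reached:
  node 0: ⊤
  node 1: ⊤
  node 2: +
  node 3: +
  node 4: ⊤
  node 5: 0
  node 6: ⊤
  node 7: −

15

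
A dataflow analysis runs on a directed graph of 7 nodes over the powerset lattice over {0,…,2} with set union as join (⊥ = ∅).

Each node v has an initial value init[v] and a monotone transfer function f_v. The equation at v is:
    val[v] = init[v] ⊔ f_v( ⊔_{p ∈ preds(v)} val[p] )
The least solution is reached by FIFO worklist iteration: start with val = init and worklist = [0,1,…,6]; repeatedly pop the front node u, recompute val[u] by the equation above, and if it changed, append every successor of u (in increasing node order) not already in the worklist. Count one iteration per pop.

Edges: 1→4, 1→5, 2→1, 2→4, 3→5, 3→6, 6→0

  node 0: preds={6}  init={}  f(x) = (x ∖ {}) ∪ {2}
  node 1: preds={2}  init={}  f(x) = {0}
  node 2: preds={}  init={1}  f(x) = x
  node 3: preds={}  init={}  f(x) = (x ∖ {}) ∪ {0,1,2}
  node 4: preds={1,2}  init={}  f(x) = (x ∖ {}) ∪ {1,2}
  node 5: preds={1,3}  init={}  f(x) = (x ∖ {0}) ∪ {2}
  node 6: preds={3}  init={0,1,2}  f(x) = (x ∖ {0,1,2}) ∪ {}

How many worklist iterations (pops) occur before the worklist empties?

7

Iteration log — 7 steps:
  step 1. node 0  ⊔preds={0,1,2}  new={0,1,2}  old={}  +wl: 
  step 2. node 1  ⊔preds={1}  new={0}  old={}  +wl: 
  step 3. node 2  ⊔preds={}  new={1}  stable
  step 4. node 3  ⊔preds={}  new={0,1,2}  old={}  +wl: 
  step 5. node 4  ⊔preds={0,1}  new={0,1,2}  old={}  +wl: 
  step 6. node 5  ⊔preds={0,1,2}  new={1,2}  old={}  +wl: 
  step 7. node 6  ⊔preds={0,1,2}  new={0,1,2}  stable

Least fixpoint reached:
  node 0: {0,1,2}
  node 1: {0}
  node 2: {1}
  node 3: {0,1,2}
  node 4: {0,1,2}
  node 5: {1,2}
  node 6: {0,1,2}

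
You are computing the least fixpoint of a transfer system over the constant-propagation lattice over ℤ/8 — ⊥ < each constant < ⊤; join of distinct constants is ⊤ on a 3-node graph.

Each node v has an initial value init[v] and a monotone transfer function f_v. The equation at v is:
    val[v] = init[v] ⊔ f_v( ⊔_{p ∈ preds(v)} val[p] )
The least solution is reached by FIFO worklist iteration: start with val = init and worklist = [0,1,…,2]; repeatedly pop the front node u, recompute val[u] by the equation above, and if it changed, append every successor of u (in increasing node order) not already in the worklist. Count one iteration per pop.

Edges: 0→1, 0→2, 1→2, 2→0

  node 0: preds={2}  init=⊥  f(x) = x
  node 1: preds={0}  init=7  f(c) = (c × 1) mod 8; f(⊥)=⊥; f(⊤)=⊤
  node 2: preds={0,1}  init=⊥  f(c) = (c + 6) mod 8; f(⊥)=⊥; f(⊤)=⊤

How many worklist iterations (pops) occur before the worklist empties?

9

Worklist (9 pops):
  #1 pop 0: in=⊥ → ⊥ (no change)
  #2 pop 1: in=⊥ → 7 (no change)
  #3 pop 2: in=7 → 5 (was ⊥); enqueue [0]
  #4 pop 0: in=5 → 5 (was ⊥); enqueue [1,2]
  #5 pop 1: in=5 → ⊤ (was 7); enqueue []
  #6 pop 2: in=⊤ → ⊤ (was 5); enqueue [0]
  #7 pop 0: in=⊤ → ⊤ (was 5); enqueue [1,2]
  #8 pop 1: in=⊤ → ⊤ (no change)
  #9 pop 2: in=⊤ → ⊤ (no change)

Fixpoint:
  val[0] = ⊤
  val[1] = ⊤
  val[2] = ⊤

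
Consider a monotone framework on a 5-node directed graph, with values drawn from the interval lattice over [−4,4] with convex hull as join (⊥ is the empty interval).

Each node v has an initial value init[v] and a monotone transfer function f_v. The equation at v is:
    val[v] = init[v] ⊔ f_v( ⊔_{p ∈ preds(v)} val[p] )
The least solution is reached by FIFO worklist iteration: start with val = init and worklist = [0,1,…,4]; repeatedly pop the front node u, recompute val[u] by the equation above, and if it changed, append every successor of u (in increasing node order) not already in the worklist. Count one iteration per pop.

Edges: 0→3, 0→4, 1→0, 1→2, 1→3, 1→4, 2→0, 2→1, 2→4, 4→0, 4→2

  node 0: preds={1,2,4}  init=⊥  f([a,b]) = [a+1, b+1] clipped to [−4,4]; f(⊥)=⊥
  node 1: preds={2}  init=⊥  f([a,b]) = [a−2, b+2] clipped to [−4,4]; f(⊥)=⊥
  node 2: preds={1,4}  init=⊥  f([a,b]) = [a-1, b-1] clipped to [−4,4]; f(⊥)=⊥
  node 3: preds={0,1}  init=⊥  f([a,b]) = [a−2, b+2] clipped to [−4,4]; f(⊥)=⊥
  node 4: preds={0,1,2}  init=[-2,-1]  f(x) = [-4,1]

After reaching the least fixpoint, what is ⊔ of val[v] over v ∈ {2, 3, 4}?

[-4,4]

Iteration log — 30 steps:
  step 1. node 0  ⊔preds=[-2,-1]  new=[-1,0]  old=⊥  +wl: 
  step 2. node 1  ⊔preds=⊥  new=⊥  stable
  step 3. node 2  ⊔preds=[-2,-1]  new=[-3,-2]  old=⊥  +wl: 0,1
  step 4. node 3  ⊔preds=[-1,0]  new=[-3,2]  old=⊥  +wl: 
  step 5. node 4  ⊔preds=[-3,0]  new=[-4,1]  old=[-2,-1]  +wl: 2
  step 6. node 0  ⊔preds=[-4,1]  new=[-3,2]  old=[-1,0]  +wl: 3,4
  step 7. node 1  ⊔preds=[-3,-2]  new=[-4,0]  old=⊥  +wl: 0
  step 8. node 2  ⊔preds=[-4,1]  new=[-4,0]  old=[-3,-2]  +wl: 1
  step 9. node 3  ⊔preds=[-4,2]  new=[-4,4]  old=[-3,2]  +wl: 
  step 10. node 4  ⊔preds=[-4,2]  new=[-4,1]  stable
  step 11. node 0  ⊔preds=[-4,1]  new=[-3,2]  stable
  step 12. node 1  ⊔preds=[-4,0]  new=[-4,2]  old=[-4,0]  +wl: 0,2,3,4
  step 13. node 0  ⊔preds=[-4,2]  new=[-3,3]  old=[-3,2]  +wl: 
  step 14. node 2  ⊔preds=[-4,2]  new=[-4,1]  old=[-4,0]  +wl: 0,1
  step 15. node 3  ⊔preds=[-4,3]  new=[-4,4]  stable
  step 16. node 4  ⊔preds=[-4,3]  new=[-4,1]  stable
  step 17. node 0  ⊔preds=[-4,2]  new=[-3,3]  stable
  step 18. node 1  ⊔preds=[-4,1]  new=[-4,3]  old=[-4,2]  +wl: 0,2,3,4
  step 19. node 0  ⊔preds=[-4,3]  new=[-3,4]  old=[-3,3]  +wl: 
  step 20. node 2  ⊔preds=[-4,3]  new=[-4,2]  old=[-4,1]  +wl: 0,1
  step 21. node 3  ⊔preds=[-4,4]  new=[-4,4]  stable
  step 22. node 4  ⊔preds=[-4,4]  new=[-4,1]  stable
  step 23. node 0  ⊔preds=[-4,3]  new=[-3,4]  stable
  step 24. node 1  ⊔preds=[-4,2]  new=[-4,4]  old=[-4,3]  +wl: 0,2,3,4
  step 25. node 0  ⊔preds=[-4,4]  new=[-3,4]  stable
  step 26. node 2  ⊔preds=[-4,4]  new=[-4,3]  old=[-4,2]  +wl: 0,1
  step 27. node 3  ⊔preds=[-4,4]  new=[-4,4]  stable
  step 28. node 4  ⊔preds=[-4,4]  new=[-4,1]  stable
  step 29. node 0  ⊔preds=[-4,4]  new=[-3,4]  stable
  step 30. node 1  ⊔preds=[-4,3]  new=[-4,4]  stable

Least fixpoint reached:
  node 0: [-3,4]
  node 1: [-4,4]
  node 2: [-4,3]
  node 3: [-4,4]
  node 4: [-4,1]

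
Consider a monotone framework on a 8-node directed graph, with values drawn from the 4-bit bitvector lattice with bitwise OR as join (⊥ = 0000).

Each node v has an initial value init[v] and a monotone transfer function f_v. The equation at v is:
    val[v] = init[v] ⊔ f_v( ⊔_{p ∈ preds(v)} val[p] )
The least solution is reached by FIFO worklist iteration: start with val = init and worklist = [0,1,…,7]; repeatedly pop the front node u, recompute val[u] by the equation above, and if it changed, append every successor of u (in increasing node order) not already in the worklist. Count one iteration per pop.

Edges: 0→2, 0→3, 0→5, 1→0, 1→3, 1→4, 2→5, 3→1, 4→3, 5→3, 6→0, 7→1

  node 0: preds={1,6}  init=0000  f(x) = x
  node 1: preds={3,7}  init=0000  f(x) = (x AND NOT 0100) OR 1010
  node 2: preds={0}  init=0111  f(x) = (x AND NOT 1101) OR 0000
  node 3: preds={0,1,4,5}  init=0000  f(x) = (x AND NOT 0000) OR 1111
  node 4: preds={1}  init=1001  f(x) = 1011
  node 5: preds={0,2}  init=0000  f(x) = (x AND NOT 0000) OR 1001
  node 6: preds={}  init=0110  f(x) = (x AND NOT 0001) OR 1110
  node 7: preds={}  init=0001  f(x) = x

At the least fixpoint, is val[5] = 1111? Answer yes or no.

Worklist (13 pops):
  #1 pop 0: in=0110 → 0110 (was 0000); enqueue []
  #2 pop 1: in=0001 → 1011 (was 0000); enqueue [0]
  #3 pop 2: in=0110 → 0111 (no change)
  #4 pop 3: in=1111 → 1111 (was 0000); enqueue [1]
  #5 pop 4: in=1011 → 1011 (was 1001); enqueue [3]
  #6 pop 5: in=0111 → 1111 (was 0000); enqueue []
  #7 pop 6: in=0000 → 1110 (was 0110); enqueue []
  #8 pop 7: in=0000 → 0001 (no change)
  #9 pop 0: in=1111 → 1111 (was 0110); enqueue [2,5]
  #10 pop 1: in=1111 → 1011 (no change)
  #11 pop 3: in=1111 → 1111 (no change)
  #12 pop 2: in=1111 → 0111 (no change)
  #13 pop 5: in=1111 → 1111 (no change)

Fixpoint:
  val[0] = 1111
  val[1] = 1011
  val[2] = 0111
  val[3] = 1111
  val[4] = 1011
  val[5] = 1111
  val[6] = 1110
  val[7] = 0001

yes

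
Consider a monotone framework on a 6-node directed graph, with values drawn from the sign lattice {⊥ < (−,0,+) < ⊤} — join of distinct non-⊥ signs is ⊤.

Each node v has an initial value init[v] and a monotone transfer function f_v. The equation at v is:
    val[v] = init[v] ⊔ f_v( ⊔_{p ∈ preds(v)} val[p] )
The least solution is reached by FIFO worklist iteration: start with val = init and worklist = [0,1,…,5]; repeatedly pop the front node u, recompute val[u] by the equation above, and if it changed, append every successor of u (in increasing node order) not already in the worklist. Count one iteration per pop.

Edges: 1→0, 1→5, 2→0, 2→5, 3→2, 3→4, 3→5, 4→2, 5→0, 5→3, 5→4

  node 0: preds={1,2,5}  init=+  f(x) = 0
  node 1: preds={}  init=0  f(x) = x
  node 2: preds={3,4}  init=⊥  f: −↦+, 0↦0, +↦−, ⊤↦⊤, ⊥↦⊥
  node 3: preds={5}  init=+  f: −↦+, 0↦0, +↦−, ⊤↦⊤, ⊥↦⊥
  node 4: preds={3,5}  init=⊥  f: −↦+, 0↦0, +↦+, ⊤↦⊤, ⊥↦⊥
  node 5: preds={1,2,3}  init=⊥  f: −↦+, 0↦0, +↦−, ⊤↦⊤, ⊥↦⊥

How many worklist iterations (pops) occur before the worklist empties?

13

Trace (13 dequeues):
  [1] u=0 | in 0 | out ⊤ | prev + | push {}
  [2] u=1 | in ⊥ | out 0 | ==
  [3] u=2 | in + | out − | prev ⊥ | push {0}
  [4] u=3 | in ⊥ | out + | ==
  [5] u=4 | in + | out + | prev ⊥ | push {2}
  [6] u=5 | in ⊤ | out ⊤ | prev ⊥ | push {3,4}
  [7] u=0 | in ⊤ | out ⊤ | ==
  [8] u=2 | in + | out − | ==
  [9] u=3 | in ⊤ | out ⊤ | prev + | push {2,5}
  [10] u=4 | in ⊤ | out ⊤ | prev + | push {}
  [11] u=2 | in ⊤ | out ⊤ | prev − | push {0}
  [12] u=5 | in ⊤ | out ⊤ | ==
  [13] u=0 | in ⊤ | out ⊤ | ==

Converged values:
  [0] ⊤
  [1] 0
  [2] ⊤
  [3] ⊤
  [4] ⊤
  [5] ⊤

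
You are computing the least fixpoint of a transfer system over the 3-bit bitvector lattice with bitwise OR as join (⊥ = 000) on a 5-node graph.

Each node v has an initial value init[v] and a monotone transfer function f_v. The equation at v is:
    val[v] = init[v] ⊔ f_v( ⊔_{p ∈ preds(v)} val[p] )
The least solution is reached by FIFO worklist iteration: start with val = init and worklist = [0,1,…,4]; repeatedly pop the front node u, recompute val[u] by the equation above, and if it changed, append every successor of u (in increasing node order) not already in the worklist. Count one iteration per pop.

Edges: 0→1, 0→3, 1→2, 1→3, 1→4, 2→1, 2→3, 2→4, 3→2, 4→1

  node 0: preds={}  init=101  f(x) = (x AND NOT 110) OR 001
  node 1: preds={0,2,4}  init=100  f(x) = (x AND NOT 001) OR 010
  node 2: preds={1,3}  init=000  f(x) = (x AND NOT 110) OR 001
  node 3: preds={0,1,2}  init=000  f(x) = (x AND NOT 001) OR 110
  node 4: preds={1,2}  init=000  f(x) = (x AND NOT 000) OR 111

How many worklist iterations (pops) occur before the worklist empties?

7

Worklist (7 pops):
  #1 pop 0: in=000 → 101 (no change)
  #2 pop 1: in=101 → 110 (was 100); enqueue []
  #3 pop 2: in=110 → 001 (was 000); enqueue [1]
  #4 pop 3: in=111 → 110 (was 000); enqueue [2]
  #5 pop 4: in=111 → 111 (was 000); enqueue []
  #6 pop 1: in=111 → 110 (no change)
  #7 pop 2: in=110 → 001 (no change)

Fixpoint:
  val[0] = 101
  val[1] = 110
  val[2] = 001
  val[3] = 110
  val[4] = 111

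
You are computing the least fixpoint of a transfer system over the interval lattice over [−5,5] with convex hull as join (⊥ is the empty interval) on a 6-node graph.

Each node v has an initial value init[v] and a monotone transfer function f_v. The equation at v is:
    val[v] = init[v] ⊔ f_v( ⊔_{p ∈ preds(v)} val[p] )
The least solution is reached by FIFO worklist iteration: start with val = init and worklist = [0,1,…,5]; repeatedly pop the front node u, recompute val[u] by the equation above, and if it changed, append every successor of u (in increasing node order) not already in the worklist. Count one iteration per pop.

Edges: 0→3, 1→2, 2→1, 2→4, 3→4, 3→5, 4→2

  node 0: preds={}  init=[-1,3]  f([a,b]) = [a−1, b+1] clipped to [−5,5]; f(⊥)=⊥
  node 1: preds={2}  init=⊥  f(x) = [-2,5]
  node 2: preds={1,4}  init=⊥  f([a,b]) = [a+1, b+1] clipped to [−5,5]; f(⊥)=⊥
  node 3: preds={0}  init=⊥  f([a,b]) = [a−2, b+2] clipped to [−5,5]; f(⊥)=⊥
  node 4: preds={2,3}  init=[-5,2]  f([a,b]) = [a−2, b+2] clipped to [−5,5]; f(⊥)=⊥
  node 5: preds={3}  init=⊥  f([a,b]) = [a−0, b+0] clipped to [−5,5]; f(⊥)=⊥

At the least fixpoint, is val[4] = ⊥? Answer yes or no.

no

Worklist (8 pops):
  #1 pop 0: in=⊥ → [-1,3] (no change)
  #2 pop 1: in=⊥ → [-2,5] (was ⊥); enqueue []
  #3 pop 2: in=[-5,5] → [-4,5] (was ⊥); enqueue [1]
  #4 pop 3: in=[-1,3] → [-3,5] (was ⊥); enqueue []
  #5 pop 4: in=[-4,5] → [-5,5] (was [-5,2]); enqueue [2]
  #6 pop 5: in=[-3,5] → [-3,5] (was ⊥); enqueue []
  #7 pop 1: in=[-4,5] → [-2,5] (no change)
  #8 pop 2: in=[-5,5] → [-4,5] (no change)

Fixpoint:
  val[0] = [-1,3]
  val[1] = [-2,5]
  val[2] = [-4,5]
  val[3] = [-3,5]
  val[4] = [-5,5]
  val[5] = [-3,5]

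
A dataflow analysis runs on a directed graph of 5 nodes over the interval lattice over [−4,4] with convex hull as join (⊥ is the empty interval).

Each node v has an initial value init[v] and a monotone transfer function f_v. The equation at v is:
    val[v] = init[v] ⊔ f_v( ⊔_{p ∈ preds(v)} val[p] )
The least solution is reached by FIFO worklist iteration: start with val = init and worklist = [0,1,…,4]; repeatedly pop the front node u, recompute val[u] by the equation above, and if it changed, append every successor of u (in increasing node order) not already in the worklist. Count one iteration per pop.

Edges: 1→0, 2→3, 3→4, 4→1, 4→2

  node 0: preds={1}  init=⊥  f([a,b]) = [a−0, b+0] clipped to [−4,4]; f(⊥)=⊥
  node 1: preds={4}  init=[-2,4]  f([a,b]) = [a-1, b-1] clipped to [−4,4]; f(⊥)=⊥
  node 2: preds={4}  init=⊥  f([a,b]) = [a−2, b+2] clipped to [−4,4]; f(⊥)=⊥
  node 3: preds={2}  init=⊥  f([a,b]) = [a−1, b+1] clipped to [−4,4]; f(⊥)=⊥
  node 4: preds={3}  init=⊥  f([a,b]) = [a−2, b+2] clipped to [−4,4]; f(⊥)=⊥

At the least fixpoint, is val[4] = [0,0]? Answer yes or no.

Trace (5 dequeues):
  [1] u=0 | in [-2,4] | out [-2,4] | prev ⊥ | push {}
  [2] u=1 | in ⊥ | out [-2,4] | ==
  [3] u=2 | in ⊥ | out ⊥ | ==
  [4] u=3 | in ⊥ | out ⊥ | ==
  [5] u=4 | in ⊥ | out ⊥ | ==

Converged values:
  [0] [-2,4]
  [1] [-2,4]
  [2] ⊥
  [3] ⊥
  [4] ⊥

no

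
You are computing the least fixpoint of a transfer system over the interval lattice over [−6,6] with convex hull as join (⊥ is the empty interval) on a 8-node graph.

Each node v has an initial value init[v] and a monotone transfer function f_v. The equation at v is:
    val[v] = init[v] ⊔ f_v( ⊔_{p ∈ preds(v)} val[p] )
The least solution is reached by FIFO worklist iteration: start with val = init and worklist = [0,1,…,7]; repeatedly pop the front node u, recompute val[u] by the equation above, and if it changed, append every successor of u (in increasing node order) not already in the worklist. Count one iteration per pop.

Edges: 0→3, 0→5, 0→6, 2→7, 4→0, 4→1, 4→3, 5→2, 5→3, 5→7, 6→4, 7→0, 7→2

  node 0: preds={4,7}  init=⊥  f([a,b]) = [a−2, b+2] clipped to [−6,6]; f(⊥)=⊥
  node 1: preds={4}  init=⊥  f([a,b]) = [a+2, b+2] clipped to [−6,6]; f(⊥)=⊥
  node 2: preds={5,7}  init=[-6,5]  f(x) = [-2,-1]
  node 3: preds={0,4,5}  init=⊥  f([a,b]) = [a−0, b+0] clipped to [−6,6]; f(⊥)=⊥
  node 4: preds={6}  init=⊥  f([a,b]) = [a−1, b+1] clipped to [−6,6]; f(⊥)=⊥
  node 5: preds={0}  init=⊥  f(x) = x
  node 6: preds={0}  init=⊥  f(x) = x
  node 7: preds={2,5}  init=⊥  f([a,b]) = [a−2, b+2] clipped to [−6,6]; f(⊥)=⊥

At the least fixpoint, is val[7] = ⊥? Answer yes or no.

Iteration log — 20 steps:
  step 1. node 0  ⊔preds=⊥  new=⊥  stable
  step 2. node 1  ⊔preds=⊥  new=⊥  stable
  step 3. node 2  ⊔preds=⊥  new=[-6,5]  stable
  step 4. node 3  ⊔preds=⊥  new=⊥  stable
  step 5. node 4  ⊔preds=⊥  new=⊥  stable
  step 6. node 5  ⊔preds=⊥  new=⊥  stable
  step 7. node 6  ⊔preds=⊥  new=⊥  stable
  step 8. node 7  ⊔preds=[-6,5]  new=[-6,6]  old=⊥  +wl: 0,2
  step 9. node 0  ⊔preds=[-6,6]  new=[-6,6]  old=⊥  +wl: 3,5,6
  step 10. node 2  ⊔preds=[-6,6]  new=[-6,5]  stable
  step 11. node 3  ⊔preds=[-6,6]  new=[-6,6]  old=⊥  +wl: 
  step 12. node 5  ⊔preds=[-6,6]  new=[-6,6]  old=⊥  +wl: 2,3,7
  step 13. node 6  ⊔preds=[-6,6]  new=[-6,6]  old=⊥  +wl: 4
  step 14. node 2  ⊔preds=[-6,6]  new=[-6,5]  stable
  step 15. node 3  ⊔preds=[-6,6]  new=[-6,6]  stable
  step 16. node 7  ⊔preds=[-6,6]  new=[-6,6]  stable
  step 17. node 4  ⊔preds=[-6,6]  new=[-6,6]  old=⊥  +wl: 0,1,3
  step 18. node 0  ⊔preds=[-6,6]  new=[-6,6]  stable
  step 19. node 1  ⊔preds=[-6,6]  new=[-4,6]  old=⊥  +wl: 
  step 20. node 3  ⊔preds=[-6,6]  new=[-6,6]  stable

Least fixpoint reached:
  node 0: [-6,6]
  node 1: [-4,6]
  node 2: [-6,5]
  node 3: [-6,6]
  node 4: [-6,6]
  node 5: [-6,6]
  node 6: [-6,6]
  node 7: [-6,6]

no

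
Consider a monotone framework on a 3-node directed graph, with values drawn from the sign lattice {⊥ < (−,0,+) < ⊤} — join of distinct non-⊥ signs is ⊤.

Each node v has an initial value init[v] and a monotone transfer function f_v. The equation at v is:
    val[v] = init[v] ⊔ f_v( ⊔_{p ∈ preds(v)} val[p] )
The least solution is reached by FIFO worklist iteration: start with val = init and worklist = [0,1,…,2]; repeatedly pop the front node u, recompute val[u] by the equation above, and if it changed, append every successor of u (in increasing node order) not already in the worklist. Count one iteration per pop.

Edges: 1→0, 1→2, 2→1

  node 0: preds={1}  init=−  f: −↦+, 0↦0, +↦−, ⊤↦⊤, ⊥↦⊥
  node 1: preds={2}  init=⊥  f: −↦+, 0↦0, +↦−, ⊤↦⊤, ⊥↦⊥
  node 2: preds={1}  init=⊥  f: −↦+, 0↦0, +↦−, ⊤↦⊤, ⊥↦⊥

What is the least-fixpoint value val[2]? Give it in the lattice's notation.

Worklist (3 pops):
  #1 pop 0: in=⊥ → − (no change)
  #2 pop 1: in=⊥ → ⊥ (no change)
  #3 pop 2: in=⊥ → ⊥ (no change)

Fixpoint:
  val[0] = −
  val[1] = ⊥
  val[2] = ⊥

⊥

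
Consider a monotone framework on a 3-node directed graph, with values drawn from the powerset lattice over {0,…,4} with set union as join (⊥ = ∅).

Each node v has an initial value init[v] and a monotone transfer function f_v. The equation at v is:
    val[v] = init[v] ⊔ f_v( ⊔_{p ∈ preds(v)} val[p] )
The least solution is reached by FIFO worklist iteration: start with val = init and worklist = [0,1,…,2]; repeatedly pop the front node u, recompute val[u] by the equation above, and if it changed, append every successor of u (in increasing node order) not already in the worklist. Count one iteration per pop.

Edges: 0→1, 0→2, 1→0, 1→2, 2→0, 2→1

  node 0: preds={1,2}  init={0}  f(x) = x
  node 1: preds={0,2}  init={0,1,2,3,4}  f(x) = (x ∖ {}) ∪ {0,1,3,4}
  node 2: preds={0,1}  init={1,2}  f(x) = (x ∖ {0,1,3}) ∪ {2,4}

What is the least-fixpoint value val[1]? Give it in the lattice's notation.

{0,1,2,3,4}

Iteration log — 5 steps:
  step 1. node 0  ⊔preds={0,1,2,3,4}  new={0,1,2,3,4}  old={0}  +wl: 
  step 2. node 1  ⊔preds={0,1,2,3,4}  new={0,1,2,3,4}  stable
  step 3. node 2  ⊔preds={0,1,2,3,4}  new={1,2,4}  old={1,2}  +wl: 0,1
  step 4. node 0  ⊔preds={0,1,2,3,4}  new={0,1,2,3,4}  stable
  step 5. node 1  ⊔preds={0,1,2,3,4}  new={0,1,2,3,4}  stable

Least fixpoint reached:
  node 0: {0,1,2,3,4}
  node 1: {0,1,2,3,4}
  node 2: {1,2,4}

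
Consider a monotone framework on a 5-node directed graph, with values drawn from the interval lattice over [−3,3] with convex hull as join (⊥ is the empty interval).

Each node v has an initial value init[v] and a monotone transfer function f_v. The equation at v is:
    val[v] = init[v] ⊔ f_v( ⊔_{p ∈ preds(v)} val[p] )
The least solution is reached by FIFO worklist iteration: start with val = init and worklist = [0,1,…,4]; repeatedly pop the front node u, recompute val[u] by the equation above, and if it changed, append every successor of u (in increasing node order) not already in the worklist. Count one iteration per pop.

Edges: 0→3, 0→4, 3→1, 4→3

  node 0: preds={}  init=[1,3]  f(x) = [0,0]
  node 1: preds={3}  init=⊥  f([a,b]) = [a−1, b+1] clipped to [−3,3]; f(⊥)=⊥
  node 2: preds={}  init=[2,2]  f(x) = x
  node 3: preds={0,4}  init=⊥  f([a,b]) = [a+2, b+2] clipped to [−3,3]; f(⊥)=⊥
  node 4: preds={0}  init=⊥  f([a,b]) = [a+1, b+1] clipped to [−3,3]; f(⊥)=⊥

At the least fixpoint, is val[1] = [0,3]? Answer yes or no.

Trace (7 dequeues):
  [1] u=0 | in ⊥ | out [0,3] | prev [1,3] | push {}
  [2] u=1 | in ⊥ | out ⊥ | ==
  [3] u=2 | in ⊥ | out [2,2] | ==
  [4] u=3 | in [0,3] | out [2,3] | prev ⊥ | push {1}
  [5] u=4 | in [0,3] | out [1,3] | prev ⊥ | push {3}
  [6] u=1 | in [2,3] | out [1,3] | prev ⊥ | push {}
  [7] u=3 | in [0,3] | out [2,3] | ==

Converged values:
  [0] [0,3]
  [1] [1,3]
  [2] [2,2]
  [3] [2,3]
  [4] [1,3]

no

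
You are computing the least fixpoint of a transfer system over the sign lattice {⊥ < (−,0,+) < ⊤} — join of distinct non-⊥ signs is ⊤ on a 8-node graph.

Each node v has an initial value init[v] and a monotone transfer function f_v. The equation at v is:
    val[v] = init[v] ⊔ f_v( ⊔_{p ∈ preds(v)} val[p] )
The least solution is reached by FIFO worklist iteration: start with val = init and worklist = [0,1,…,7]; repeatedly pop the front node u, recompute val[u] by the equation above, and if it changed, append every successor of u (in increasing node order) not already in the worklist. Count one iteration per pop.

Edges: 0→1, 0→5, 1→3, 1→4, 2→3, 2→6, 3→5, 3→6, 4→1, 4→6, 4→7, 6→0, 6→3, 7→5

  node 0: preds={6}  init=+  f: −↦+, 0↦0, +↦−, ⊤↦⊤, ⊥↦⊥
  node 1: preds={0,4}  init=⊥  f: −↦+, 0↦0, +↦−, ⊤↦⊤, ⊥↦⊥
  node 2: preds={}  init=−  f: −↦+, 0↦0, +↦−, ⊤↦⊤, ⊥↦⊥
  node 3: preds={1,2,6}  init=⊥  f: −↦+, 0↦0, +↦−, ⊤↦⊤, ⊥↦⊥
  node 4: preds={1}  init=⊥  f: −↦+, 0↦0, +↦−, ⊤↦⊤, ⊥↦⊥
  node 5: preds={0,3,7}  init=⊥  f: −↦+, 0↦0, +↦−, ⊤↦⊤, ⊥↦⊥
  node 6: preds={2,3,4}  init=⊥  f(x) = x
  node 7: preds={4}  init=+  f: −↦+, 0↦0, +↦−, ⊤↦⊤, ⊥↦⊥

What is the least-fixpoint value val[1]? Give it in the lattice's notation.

⊤

Trace (19 dequeues):
  [1] u=0 | in ⊥ | out + | ==
  [2] u=1 | in + | out − | prev ⊥ | push {}
  [3] u=2 | in ⊥ | out − | ==
  [4] u=3 | in − | out + | prev ⊥ | push {}
  [5] u=4 | in − | out + | prev ⊥ | push {1}
  [6] u=5 | in + | out − | prev ⊥ | push {}
  [7] u=6 | in ⊤ | out ⊤ | prev ⊥ | push {0,3}
  [8] u=7 | in + | out ⊤ | prev + | push {5}
  [9] u=1 | in + | out − | ==
  [10] u=0 | in ⊤ | out ⊤ | prev + | push {1}
  [11] u=3 | in ⊤ | out ⊤ | prev + | push {6}
  [12] u=5 | in ⊤ | out ⊤ | prev − | push {}
  [13] u=1 | in ⊤ | out ⊤ | prev − | push {3,4}
  [14] u=6 | in ⊤ | out ⊤ | ==
  [15] u=3 | in ⊤ | out ⊤ | ==
  [16] u=4 | in ⊤ | out ⊤ | prev + | push {1,6,7}
  [17] u=1 | in ⊤ | out ⊤ | ==
  [18] u=6 | in ⊤ | out ⊤ | ==
  [19] u=7 | in ⊤ | out ⊤ | ==

Converged values:
  [0] ⊤
  [1] ⊤
  [2] −
  [3] ⊤
  [4] ⊤
  [5] ⊤
  [6] ⊤
  [7] ⊤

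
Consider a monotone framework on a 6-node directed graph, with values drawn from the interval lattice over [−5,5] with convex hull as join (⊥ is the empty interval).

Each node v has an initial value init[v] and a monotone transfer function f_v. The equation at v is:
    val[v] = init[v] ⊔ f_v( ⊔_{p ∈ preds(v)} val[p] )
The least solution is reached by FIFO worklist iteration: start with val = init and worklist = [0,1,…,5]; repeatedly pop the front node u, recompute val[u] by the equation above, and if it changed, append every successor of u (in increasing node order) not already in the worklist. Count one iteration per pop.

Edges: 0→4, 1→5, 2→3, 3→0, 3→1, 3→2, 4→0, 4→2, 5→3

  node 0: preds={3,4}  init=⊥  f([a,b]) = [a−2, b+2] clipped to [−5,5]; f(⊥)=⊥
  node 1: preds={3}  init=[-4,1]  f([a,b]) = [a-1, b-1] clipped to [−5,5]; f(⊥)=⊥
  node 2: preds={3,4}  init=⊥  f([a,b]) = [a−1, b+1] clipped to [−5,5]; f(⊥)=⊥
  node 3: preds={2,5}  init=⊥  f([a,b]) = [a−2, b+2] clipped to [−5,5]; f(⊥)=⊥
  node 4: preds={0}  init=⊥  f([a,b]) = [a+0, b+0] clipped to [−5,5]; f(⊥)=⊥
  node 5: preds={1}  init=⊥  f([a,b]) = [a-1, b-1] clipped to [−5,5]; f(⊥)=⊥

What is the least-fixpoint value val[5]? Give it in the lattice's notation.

Trace (22 dequeues):
  [1] u=0 | in ⊥ | out ⊥ | ==
  [2] u=1 | in ⊥ | out [-4,1] | ==
  [3] u=2 | in ⊥ | out ⊥ | ==
  [4] u=3 | in ⊥ | out ⊥ | ==
  [5] u=4 | in ⊥ | out ⊥ | ==
  [6] u=5 | in [-4,1] | out [-5,0] | prev ⊥ | push {3}
  [7] u=3 | in [-5,0] | out [-5,2] | prev ⊥ | push {0,1,2}
  [8] u=0 | in [-5,2] | out [-5,4] | prev ⊥ | push {4}
  [9] u=1 | in [-5,2] | out [-5,1] | prev [-4,1] | push {5}
  [10] u=2 | in [-5,2] | out [-5,3] | prev ⊥ | push {3}
  [11] u=4 | in [-5,4] | out [-5,4] | prev ⊥ | push {0,2}
  [12] u=5 | in [-5,1] | out [-5,0] | ==
  [13] u=3 | in [-5,3] | out [-5,5] | prev [-5,2] | push {1}
  [14] u=0 | in [-5,5] | out [-5,5] | prev [-5,4] | push {4}
  [15] u=2 | in [-5,5] | out [-5,5] | prev [-5,3] | push {3}
  [16] u=1 | in [-5,5] | out [-5,4] | prev [-5,1] | push {5}
  [17] u=4 | in [-5,5] | out [-5,5] | prev [-5,4] | push {0,2}
  [18] u=3 | in [-5,5] | out [-5,5] | ==
  [19] u=5 | in [-5,4] | out [-5,3] | prev [-5,0] | push {3}
  [20] u=0 | in [-5,5] | out [-5,5] | ==
  [21] u=2 | in [-5,5] | out [-5,5] | ==
  [22] u=3 | in [-5,5] | out [-5,5] | ==

Converged values:
  [0] [-5,5]
  [1] [-5,4]
  [2] [-5,5]
  [3] [-5,5]
  [4] [-5,5]
  [5] [-5,3]

[-5,3]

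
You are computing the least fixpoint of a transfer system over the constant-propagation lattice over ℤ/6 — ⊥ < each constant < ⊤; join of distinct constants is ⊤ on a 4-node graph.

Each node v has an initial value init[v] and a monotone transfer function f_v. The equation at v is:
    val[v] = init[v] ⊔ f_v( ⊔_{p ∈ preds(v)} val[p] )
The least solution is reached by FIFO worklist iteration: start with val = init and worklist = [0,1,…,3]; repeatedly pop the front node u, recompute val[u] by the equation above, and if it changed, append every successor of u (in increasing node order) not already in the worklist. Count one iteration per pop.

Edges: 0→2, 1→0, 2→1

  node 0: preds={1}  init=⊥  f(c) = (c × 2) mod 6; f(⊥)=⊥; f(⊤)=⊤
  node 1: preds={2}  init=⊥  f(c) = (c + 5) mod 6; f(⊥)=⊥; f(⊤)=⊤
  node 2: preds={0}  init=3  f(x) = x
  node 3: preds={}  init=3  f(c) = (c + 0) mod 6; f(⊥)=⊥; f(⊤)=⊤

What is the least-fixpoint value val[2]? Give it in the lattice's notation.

⊤

Worklist (9 pops):
  #1 pop 0: in=⊥ → ⊥ (no change)
  #2 pop 1: in=3 → 2 (was ⊥); enqueue [0]
  #3 pop 2: in=⊥ → 3 (no change)
  #4 pop 3: in=⊥ → 3 (no change)
  #5 pop 0: in=2 → 4 (was ⊥); enqueue [2]
  #6 pop 2: in=4 → ⊤ (was 3); enqueue [1]
  #7 pop 1: in=⊤ → ⊤ (was 2); enqueue [0]
  #8 pop 0: in=⊤ → ⊤ (was 4); enqueue [2]
  #9 pop 2: in=⊤ → ⊤ (no change)

Fixpoint:
  val[0] = ⊤
  val[1] = ⊤
  val[2] = ⊤
  val[3] = 3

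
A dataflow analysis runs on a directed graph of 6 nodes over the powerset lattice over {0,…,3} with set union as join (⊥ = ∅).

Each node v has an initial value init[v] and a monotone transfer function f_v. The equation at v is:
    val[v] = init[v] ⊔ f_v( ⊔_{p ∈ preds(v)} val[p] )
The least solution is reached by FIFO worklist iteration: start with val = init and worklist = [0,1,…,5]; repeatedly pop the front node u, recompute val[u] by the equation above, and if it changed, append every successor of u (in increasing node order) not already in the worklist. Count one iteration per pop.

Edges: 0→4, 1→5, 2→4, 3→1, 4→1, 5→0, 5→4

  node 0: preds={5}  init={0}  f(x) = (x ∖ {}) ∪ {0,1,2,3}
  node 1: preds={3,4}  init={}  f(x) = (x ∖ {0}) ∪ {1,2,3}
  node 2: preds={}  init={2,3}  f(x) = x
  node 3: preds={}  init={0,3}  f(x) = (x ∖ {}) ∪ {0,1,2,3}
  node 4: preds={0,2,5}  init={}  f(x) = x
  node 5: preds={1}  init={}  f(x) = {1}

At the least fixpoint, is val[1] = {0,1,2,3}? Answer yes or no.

no

Trace (9 dequeues):
  [1] u=0 | in {} | out {0,1,2,3} | prev {0} | push {}
  [2] u=1 | in {0,3} | out {1,2,3} | prev {} | push {}
  [3] u=2 | in {} | out {2,3} | ==
  [4] u=3 | in {} | out {0,1,2,3} | prev {0,3} | push {1}
  [5] u=4 | in {0,1,2,3} | out {0,1,2,3} | prev {} | push {}
  [6] u=5 | in {1,2,3} | out {1} | prev {} | push {0,4}
  [7] u=1 | in {0,1,2,3} | out {1,2,3} | ==
  [8] u=0 | in {1} | out {0,1,2,3} | ==
  [9] u=4 | in {0,1,2,3} | out {0,1,2,3} | ==

Converged values:
  [0] {0,1,2,3}
  [1] {1,2,3}
  [2] {2,3}
  [3] {0,1,2,3}
  [4] {0,1,2,3}
  [5] {1}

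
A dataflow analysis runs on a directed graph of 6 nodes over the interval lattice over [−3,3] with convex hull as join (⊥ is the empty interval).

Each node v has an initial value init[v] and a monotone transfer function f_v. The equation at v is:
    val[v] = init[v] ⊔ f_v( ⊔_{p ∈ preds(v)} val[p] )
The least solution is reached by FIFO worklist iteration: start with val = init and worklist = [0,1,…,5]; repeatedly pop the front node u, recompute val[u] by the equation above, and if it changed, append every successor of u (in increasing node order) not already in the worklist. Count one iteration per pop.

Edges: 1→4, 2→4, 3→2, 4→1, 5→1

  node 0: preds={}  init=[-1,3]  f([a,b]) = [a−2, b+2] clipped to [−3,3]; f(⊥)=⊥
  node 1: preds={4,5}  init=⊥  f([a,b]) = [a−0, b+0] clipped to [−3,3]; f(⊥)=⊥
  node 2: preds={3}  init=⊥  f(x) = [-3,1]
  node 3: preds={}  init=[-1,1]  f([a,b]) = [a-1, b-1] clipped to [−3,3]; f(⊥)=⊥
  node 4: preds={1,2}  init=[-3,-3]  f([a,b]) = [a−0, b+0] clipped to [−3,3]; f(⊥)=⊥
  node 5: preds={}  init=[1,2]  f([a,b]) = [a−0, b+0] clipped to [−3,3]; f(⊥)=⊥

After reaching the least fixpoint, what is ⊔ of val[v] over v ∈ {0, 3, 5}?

Worklist (7 pops):
  #1 pop 0: in=⊥ → [-1,3] (no change)
  #2 pop 1: in=[-3,2] → [-3,2] (was ⊥); enqueue []
  #3 pop 2: in=[-1,1] → [-3,1] (was ⊥); enqueue []
  #4 pop 3: in=⊥ → [-1,1] (no change)
  #5 pop 4: in=[-3,2] → [-3,2] (was [-3,-3]); enqueue [1]
  #6 pop 5: in=⊥ → [1,2] (no change)
  #7 pop 1: in=[-3,2] → [-3,2] (no change)

Fixpoint:
  val[0] = [-1,3]
  val[1] = [-3,2]
  val[2] = [-3,1]
  val[3] = [-1,1]
  val[4] = [-3,2]
  val[5] = [1,2]

[-1,3]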